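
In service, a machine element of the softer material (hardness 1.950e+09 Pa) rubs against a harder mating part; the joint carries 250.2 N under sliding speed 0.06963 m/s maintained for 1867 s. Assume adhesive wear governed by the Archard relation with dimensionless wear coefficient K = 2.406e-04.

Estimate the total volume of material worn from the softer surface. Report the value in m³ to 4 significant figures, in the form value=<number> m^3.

value=4.013e-09 m^3

All working math maintains exact precision; intermediates are displayed rounded; a lone final rounding, at four significant figures.
Total distance L = v·t = 0.06963 m/s × 1867 s = 130.0 m.
Restated in SI base units: W = 250.2 N, H = 1.950e+09 Pa, K = 2.406e-04.
Archard relation: V = K·W·L/H = 2.406e-04 · 250.2 · 130.0 / 1.950e+09 = 4.013e-09 m³.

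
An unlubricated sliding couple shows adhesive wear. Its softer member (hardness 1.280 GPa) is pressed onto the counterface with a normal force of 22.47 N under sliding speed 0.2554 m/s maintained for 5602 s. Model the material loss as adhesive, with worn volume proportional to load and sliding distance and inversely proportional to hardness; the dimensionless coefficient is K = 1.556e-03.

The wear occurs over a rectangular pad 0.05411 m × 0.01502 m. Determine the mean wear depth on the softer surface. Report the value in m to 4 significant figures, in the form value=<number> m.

value=4.809e-05 m

Each operation keeps full float precision, and the intermediates are printed rounded — a single final rounding: 4 significant digits.
Convert: Total distance L = v·t = 0.2554 m/s × 5602 s = 1431 m.
Convert: Hardness H = 1.280 GPa = 1.280e+09 Pa.
Convert: Contact area A = 0.05411 m × 0.01502 m = 8.127e-04 m².
Restated in SI base units: W = 22.47 N, H = 1.280e+09 Pa, K = 1.556e-03.
Volume removed: V = K·W·L/H = 1.556e-03 · 22.47 · 1431 / 1.280e+09 = 3.908e-08 m³.
Average depth h = V/A = 3.908e-08 / 8.127e-04 = 4.809e-05 m.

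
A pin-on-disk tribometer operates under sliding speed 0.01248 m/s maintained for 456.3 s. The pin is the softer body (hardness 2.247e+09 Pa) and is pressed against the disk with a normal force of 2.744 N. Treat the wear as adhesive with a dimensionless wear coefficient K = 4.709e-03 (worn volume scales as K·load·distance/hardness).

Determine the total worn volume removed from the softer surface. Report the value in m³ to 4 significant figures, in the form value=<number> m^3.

value=3.275e-11 m^3

Intermediate values are printed rounded. All arithmetic keeps full precision, and a single final rounding: 4 significant figures.
Convert: Distance covered L = v·t = 0.01248 m/s × 456.3 s = 5.695 m.
SI base units throughout: W = 2.744 N, H = 2.247e+09 Pa, K = 4.709e-03.
The Archard volume V = K·W·L/H = 4.709e-03 · 2.744 · 5.695 / 2.247e+09 = 3.275e-11 m³.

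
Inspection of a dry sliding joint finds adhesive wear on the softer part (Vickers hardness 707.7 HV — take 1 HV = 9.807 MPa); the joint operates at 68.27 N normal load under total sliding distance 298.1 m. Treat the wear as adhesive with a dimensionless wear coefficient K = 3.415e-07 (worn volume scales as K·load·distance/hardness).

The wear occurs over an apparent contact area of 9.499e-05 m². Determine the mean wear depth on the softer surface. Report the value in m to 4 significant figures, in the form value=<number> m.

The computation runs at exact precision — intermediates are displayed rounded — one final rounding, at 4 significant figures.
Hardness H = 707.7 HV × 9.807 MPa/HV = 6940 MPa = 6.940e+09 Pa.
In SI base units, W = 68.27 N, H = 6.940e+09 Pa, K = 3.415e-07.
Archard volume V = K·W·L/H = 3.415e-07 · 68.27 · 298.1 / 6.940e+09 = 1.001e-12 m³.
Mean wear depth h = V/A = 1.001e-12 / 9.499e-05 = 1.054e-08 m.

value=1.054e-08 m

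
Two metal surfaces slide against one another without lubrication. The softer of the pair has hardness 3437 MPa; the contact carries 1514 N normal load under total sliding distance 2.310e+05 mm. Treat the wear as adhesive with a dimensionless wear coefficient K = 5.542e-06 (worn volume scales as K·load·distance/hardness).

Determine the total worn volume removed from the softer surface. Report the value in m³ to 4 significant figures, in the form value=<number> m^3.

The intermediates appear rounded, and the computation keeps full precision; rounded just once to four significant figures.
Distance covered L = 2.310e+05 mm = 231.0 m.
Hardness H = 3437 MPa = 3.437e+09 Pa.
As SI base values: W = 1514 N, H = 3.437e+09 Pa, K = 5.542e-06.
Archard volume V = K·W·L/H = 5.542e-06 · 1514 · 231.0 / 3.437e+09 = 5.639e-10 m³.

value=5.639e-10 m^3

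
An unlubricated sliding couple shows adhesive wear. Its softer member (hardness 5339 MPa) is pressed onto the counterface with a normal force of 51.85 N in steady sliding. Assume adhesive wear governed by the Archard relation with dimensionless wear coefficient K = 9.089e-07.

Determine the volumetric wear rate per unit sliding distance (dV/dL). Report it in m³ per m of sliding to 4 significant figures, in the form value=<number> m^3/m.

value=8.827e-15 m^3/m

Intermediate values are shown rounded; every step maintains full float precision; one final rounding: four significant figures.
Hardness H = 5339 MPa = 5.339e+09 Pa.
SI base units throughout: W = 51.85 N, H = 5.339e+09 Pa, K = 9.089e-07.
Volumetric rate dV/dL = K·W/H — distance-free: 9.089e-07 · 51.85 / 5.339e+09 = 8.827e-15 m³/m.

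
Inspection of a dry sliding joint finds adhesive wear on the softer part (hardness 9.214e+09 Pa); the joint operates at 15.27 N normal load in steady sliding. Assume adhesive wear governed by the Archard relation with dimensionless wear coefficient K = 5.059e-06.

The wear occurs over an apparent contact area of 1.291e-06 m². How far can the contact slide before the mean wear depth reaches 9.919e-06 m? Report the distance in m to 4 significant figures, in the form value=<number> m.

The intermediates are displayed rounded — all working math runs at exact precision, and one last rounding to four significant figures.
SI base units throughout: W = 15.27 N, H = 9.214e+09 Pa, K = 5.059e-06.
Permissible volume V_lim = h_lim·A = 9.919e-06 · 1.291e-06 = 1.281e-11 m³.
Thus life L = V_lim·H/(K·W) = 1.281e-11 · 9.214e+09 / (5.059e-06 · 15.27) = 1527 m.

value=1527 m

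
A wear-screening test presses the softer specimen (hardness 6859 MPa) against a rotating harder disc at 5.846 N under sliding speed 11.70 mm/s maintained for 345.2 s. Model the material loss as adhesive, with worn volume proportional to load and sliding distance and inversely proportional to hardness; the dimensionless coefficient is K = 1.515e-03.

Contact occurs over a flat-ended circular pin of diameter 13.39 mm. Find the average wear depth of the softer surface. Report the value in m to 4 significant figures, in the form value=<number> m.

Each operation maintains exact precision, and intermediates are displayed rounded — rounded once at the end: 4 significant digits.
Convert: Sliding speed v = 11.70 mm/s = 0.01170 m/s. Sliding distance L = v·t = 0.01170 m/s × 345.2 s = 4.039 m.
Convert: Hardness H = 6859 MPa = 6.859e+09 Pa.
Convert: Pin diameter d = 13.39 mm = 0.01339 m. Contact area A = π·d²/4 = π·(0.01339 m)²/4 = 1.408e-04 m².
In SI base units: W = 5.846 N, H = 6.859e+09 Pa, K = 1.515e-03.
Archard relation: V = K·W·L/H = 1.515e-03 · 5.846 · 4.039 / 6.859e+09 = 5.215e-12 m³.
Depth of wear h = V/A = 5.215e-12 / 1.408e-04 = 3.704e-08 m.

value=3.704e-08 m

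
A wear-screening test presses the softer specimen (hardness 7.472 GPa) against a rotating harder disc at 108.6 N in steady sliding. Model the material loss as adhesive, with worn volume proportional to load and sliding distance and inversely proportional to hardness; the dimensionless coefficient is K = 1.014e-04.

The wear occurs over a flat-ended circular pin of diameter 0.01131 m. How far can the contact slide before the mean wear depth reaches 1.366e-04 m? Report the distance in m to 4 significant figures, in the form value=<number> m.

Every step keeps full float precision. Printed values are rounded, and a lone final rounding: four significant digits.
Convert: Hardness H = 7.472 GPa = 7.472e+09 Pa.
Convert: Contact area A = π·d²/4 = π·(0.01131 m)²/4 = 1.005e-04 m².
As SI base values: W = 108.6 N, H = 7.472e+09 Pa, K = 1.014e-04.
Allowed volume V_lim = h_lim·A = 1.366e-04 · 1.005e-04 = 1.372e-08 m³.
Thus life L = V_lim·H/(K·W) = 1.372e-08 · 7.472e+09 / (1.014e-04 · 108.6) = 9312 m.

value=9312 m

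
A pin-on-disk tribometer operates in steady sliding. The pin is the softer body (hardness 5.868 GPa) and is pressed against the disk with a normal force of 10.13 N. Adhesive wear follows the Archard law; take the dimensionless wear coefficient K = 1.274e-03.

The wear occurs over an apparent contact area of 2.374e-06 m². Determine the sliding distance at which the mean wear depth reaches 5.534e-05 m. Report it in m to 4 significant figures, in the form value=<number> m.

value=59.74 m

Every step holds full precision; intermediate values appear rounded, and rounded once at the end: four significant figures.
Convert: Hardness H = 5.868 GPa = 5.868e+09 Pa.
As SI base values: W = 10.13 N, H = 5.868e+09 Pa, K = 1.274e-03.
Allowed volume V_lim = h_lim·A = 5.534e-05 · 2.374e-06 = 1.314e-10 m³.
Sliding life L = V_lim·H/(K·W) = 1.314e-10 · 5.868e+09 / (1.274e-03 · 10.13) = 59.74 m.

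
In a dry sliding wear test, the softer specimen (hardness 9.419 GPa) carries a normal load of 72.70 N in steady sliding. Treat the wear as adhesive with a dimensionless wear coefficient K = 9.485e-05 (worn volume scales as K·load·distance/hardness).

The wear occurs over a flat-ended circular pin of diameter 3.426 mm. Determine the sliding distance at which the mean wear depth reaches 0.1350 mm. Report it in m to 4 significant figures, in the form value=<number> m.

The computation maintains full precision, and intermediate values are shown rounded, and rounded once at the end: four significant digits.
Hardness H = 9.419 GPa = 9.419e+09 Pa.
Pin diameter d = 3.426 mm = 0.003426 m. Contact area A = π·d²/4 = π·(0.003426 m)²/4 = 9.219e-06 m².
Depth limit h_lim = 0.1350 mm = 1.350e-04 m.
Working in SI base units: W = 72.70 N, H = 9.419e+09 Pa, K = 9.485e-05.
Permissible volume V_lim = h_lim·A = 1.350e-04 · 9.219e-06 = 1.245e-09 m³.
Thus life L = V_lim·H/(K·W) = 1.245e-09 · 9.419e+09 / (9.485e-05 · 72.70) = 1700 m.

value=1700 m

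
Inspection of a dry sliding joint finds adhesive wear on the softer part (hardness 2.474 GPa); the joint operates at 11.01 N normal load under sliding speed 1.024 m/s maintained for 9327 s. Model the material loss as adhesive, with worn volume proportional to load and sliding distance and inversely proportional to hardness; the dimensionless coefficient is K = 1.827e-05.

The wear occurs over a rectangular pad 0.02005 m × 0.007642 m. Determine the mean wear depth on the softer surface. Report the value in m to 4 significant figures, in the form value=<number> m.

value=5.068e-06 m

Intermediates are shown rounded, and the computation keeps full precision. Rounded just once, at four significant figures.
Sliding distance L = v·t = 1.024 m/s × 9327 s = 9551 m.
Hardness H = 2.474 GPa = 2.474e+09 Pa.
Contact area A = 0.02005 m × 0.007642 m = 1.532e-04 m².
Working in SI base units: W = 11.01 N, H = 2.474e+09 Pa, K = 1.827e-05.
The Archard volume V = K·W·L/H = 1.827e-05 · 11.01 · 9551 / 2.474e+09 = 7.765e-10 m³.
Depth of wear h = V/A = 7.765e-10 / 1.532e-04 = 5.068e-06 m.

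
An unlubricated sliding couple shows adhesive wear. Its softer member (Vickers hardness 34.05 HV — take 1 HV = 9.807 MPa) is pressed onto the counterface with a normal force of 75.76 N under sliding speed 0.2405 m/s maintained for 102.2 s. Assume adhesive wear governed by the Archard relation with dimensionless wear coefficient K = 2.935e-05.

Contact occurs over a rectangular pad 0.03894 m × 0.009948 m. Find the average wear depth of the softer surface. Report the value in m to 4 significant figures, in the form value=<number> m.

The algebra keeps full precision — intermediates are displayed rounded — a lone final rounding to four significant figures.
Convert: Sliding distance L = v·t = 0.2405 m/s × 102.2 s = 24.58 m.
Convert: Hardness H = 34.05 HV × 9.807 MPa/HV = 333.9 MPa = 3.339e+08 Pa.
Convert: Contact area A = 0.03894 m × 0.009948 m = 3.874e-04 m².
Working in SI base units: W = 75.76 N, H = 3.339e+08 Pa, K = 2.935e-05.
The Archard volume V = K·W·L/H = 2.935e-05 · 75.76 · 24.58 / 3.339e+08 = 1.637e-10 m³.
Mean depth h = V/A = 1.637e-10 / 3.874e-04 = 4.225e-07 m.

value=4.225e-07 m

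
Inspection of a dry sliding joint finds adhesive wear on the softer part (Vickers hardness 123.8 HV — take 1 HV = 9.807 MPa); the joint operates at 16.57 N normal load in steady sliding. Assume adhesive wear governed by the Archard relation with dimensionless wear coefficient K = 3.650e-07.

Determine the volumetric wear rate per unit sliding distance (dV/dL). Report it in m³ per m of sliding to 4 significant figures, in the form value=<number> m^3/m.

Intermediate values appear rounded — every step holds full precision, and one final rounding, at four significant figures.
Hardness H = 123.8 HV × 9.807 MPa/HV = 1214 MPa = 1.214e+09 Pa.
As SI base values: W = 16.57 N, H = 1.214e+09 Pa, K = 3.650e-07.
Wear rate dV/dL = K·W/H, so: 3.650e-07 · 16.57 / 1.214e+09 = 4.981e-15 m³/m.

value=4.981e-15 m^3/m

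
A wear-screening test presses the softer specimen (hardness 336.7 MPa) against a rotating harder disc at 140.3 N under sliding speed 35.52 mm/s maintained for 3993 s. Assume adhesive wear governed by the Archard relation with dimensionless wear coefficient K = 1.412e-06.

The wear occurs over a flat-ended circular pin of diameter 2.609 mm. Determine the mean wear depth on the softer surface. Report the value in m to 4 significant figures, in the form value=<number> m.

value=1.561e-05 m

Printed values are rounded; all working math keeps full float precision. Rounded just once, at four significant digits.
Sliding speed v = 35.52 mm/s = 0.03552 m/s. Path length L = v·t = 0.03552 m/s × 3993 s = 141.8 m.
Hardness H = 336.7 MPa = 3.367e+08 Pa.
Pin diameter d = 2.609 mm = 0.002609 m. Contact area A = π·d²/4 = π·(0.002609 m)²/4 = 5.346e-06 m².
In SI base units: W = 140.3 N, H = 3.367e+08 Pa, K = 1.412e-06.
Volume removed: V = K·W·L/H = 1.412e-06 · 140.3 · 141.8 / 3.367e+08 = 8.345e-11 m³.
Depth h = V/A = 8.345e-11 / 5.346e-06 = 1.561e-05 m.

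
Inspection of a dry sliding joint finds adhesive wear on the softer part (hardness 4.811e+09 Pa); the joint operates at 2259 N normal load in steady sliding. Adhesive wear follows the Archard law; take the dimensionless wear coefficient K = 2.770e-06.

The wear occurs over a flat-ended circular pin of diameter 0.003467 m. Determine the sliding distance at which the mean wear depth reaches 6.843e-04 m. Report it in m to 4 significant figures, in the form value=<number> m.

value=4967 m

Each operation runs at exact precision; intermediate values are shown rounded, and one final rounding, at four significant figures.
Contact area A = π·d²/4 = π·(0.003467 m)²/4 = 9.441e-06 m².
In SI base units, W = 2259 N, H = 4.811e+09 Pa, K = 2.770e-06.
At the depth limit, V_lim = h_lim·A = 6.843e-04 · 9.441e-06 = 6.460e-09 m³.
Thus life L = V_lim·H/(K·W) = 6.460e-09 · 4.811e+09 / (2.770e-06 · 2259) = 4967 m.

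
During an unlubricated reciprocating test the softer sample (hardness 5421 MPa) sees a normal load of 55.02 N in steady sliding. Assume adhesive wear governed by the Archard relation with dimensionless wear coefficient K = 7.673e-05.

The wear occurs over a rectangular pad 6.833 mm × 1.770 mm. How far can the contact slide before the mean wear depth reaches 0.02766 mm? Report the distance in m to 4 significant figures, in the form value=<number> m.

value=429.6 m

All arithmetic holds exact precision, and the intermediates are displayed rounded, and one last rounding to four significant digits.
Convert: Hardness H = 5421 MPa = 5.421e+09 Pa.
Convert: Pad sides 6.833 mm × 1.770 mm = 0.006833 m × 0.001770 m. Contact area A = 0.006833 m × 0.001770 m = 1.209e-05 m².
Convert: Depth limit h_lim = 0.02766 mm = 2.766e-05 m.
In SI base units: W = 55.02 N, H = 5.421e+09 Pa, K = 7.673e-05.
Permissible volume V_lim = h_lim·A = 2.766e-05 · 1.209e-05 = 3.345e-10 m³.
Thus life L = V_lim·H/(K·W) = 3.345e-10 · 5.421e+09 / (7.673e-05 · 55.02) = 429.6 m.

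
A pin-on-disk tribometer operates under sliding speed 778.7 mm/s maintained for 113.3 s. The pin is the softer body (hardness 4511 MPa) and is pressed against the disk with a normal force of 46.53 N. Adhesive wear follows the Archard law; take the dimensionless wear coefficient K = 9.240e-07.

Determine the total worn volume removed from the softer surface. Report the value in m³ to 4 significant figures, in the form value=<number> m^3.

Displayed values are rounded. Every step holds exact precision; one final rounding: 4 significant digits.
Convert: Sliding speed v = 778.7 mm/s = 0.7787 m/s. Distance covered L = v·t = 0.7787 m/s × 113.3 s = 88.23 m.
Convert: Hardness H = 4511 MPa = 4.511e+09 Pa.
As SI base values: W = 46.53 N, H = 4.511e+09 Pa, K = 9.240e-07.
Worn volume V = K·W·L/H = 9.240e-07 · 46.53 · 88.23 / 4.511e+09 = 8.409e-13 m³.

value=8.409e-13 m^3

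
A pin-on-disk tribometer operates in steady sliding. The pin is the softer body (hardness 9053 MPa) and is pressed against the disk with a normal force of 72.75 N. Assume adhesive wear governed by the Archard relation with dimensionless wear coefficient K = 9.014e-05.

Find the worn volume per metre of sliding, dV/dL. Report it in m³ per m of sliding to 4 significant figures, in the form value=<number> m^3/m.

value=7.244e-13 m^3/m

All working math keeps full precision, and printed values are rounded. Rounded just once: four significant digits.
Hardness H = 9053 MPa = 9.053e+09 Pa.
As SI base values: W = 72.75 N, H = 9.053e+09 Pa, K = 9.014e-05.
The wear rate dV/dL = K·W/H — distance-free: 9.014e-05 · 72.75 / 9.053e+09 = 7.244e-13 m³/m.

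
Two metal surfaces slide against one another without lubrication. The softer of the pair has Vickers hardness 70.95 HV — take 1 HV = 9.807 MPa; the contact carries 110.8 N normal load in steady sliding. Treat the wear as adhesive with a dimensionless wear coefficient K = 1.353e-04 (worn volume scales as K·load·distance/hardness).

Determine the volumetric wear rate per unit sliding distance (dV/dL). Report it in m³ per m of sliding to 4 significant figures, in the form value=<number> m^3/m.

value=2.155e-11 m^3/m

Intermediate values are printed rounded, and each operation maintains full float precision — one last rounding, at 4 significant digits.
Convert: Hardness H = 70.95 HV × 9.807 MPa/HV = 695.8 MPa = 6.958e+08 Pa.
As SI base values: W = 110.8 N, H = 6.958e+08 Pa, K = 1.353e-04.
Volumetric rate dV/dL = K·W/H (independent of L): 1.353e-04 · 110.8 / 6.958e+08 = 2.155e-11 m³/m.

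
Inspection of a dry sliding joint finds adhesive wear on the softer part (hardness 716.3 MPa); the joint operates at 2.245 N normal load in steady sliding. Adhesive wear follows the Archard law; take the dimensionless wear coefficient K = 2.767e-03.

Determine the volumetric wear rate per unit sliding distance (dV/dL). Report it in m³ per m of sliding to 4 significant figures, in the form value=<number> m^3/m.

The intermediates appear rounded. The algebra runs at exact precision. Rounded just once: four significant digits.
Hardness H = 716.3 MPa = 7.163e+08 Pa.
SI base units throughout: W = 2.245 N, H = 7.163e+08 Pa, K = 2.767e-03.
The wear rate dV/dL = K·W/H (independent of L): 2.767e-03 · 2.245 / 7.163e+08 = 8.672e-12 m³/m.

value=8.672e-12 m^3/m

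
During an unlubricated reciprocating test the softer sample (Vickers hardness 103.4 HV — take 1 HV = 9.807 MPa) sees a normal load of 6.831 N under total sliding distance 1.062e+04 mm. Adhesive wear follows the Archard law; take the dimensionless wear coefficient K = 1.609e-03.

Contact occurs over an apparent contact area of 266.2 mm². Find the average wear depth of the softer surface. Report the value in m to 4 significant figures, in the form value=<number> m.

value=4.324e-07 m

Intermediate values are printed rounded. Every step holds exact precision; a lone final rounding, at four significant figures.
Convert: Distance L = 1.062e+04 mm = 10.62 m.
Convert: Hardness H = 103.4 HV × 9.807 MPa/HV = 1014 MPa = 1.014e+09 Pa.
Convert: Contact area A = 266.2 mm² = 2.662e-04 m².
As SI base values: W = 6.831 N, H = 1.014e+09 Pa, K = 1.609e-03.
Archard relation: V = K·W·L/H = 1.609e-03 · 6.831 · 10.62 / 1.014e+09 = 1.151e-10 m³.
Average depth h = V/A = 1.151e-10 / 2.662e-04 = 4.324e-07 m.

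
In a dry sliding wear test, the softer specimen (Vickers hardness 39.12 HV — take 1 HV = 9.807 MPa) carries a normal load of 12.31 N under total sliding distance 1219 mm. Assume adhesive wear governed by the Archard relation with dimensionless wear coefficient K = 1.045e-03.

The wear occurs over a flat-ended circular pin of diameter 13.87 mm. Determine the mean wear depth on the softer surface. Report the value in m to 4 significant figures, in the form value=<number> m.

value=2.705e-07 m

All working math holds exact precision. Intermediates appear rounded. Rounded once at the end, at 4 significant figures.
Sliding distance L = 1219 mm = 1.219 m.
Hardness H = 39.12 HV × 9.807 MPa/HV = 383.6 MPa = 3.836e+08 Pa.
Pin diameter d = 13.87 mm = 0.01387 m. Contact area A = π·d²/4 = π·(0.01387 m)²/4 = 1.511e-04 m².
SI base units throughout: W = 12.31 N, H = 3.836e+08 Pa, K = 1.045e-03.
The Archard volume V = K·W·L/H = 1.045e-03 · 12.31 · 1.219 / 3.836e+08 = 4.087e-11 m³.
Average depth h = V/A = 4.087e-11 / 1.511e-04 = 2.705e-07 m.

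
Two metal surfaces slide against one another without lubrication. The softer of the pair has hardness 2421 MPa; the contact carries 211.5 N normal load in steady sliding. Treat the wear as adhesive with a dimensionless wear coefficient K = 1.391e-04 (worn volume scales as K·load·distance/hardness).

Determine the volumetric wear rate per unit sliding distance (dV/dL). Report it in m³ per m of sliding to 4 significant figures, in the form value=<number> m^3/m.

Printed values are rounded — all working math holds full float precision. Rounded just once to four significant figures.
Convert: Hardness H = 2421 MPa = 2.421e+09 Pa.
In SI base units, W = 211.5 N, H = 2.421e+09 Pa, K = 1.391e-04.
Volumetric rate dV/dL = K·W/H — distance-free: 1.391e-04 · 211.5 / 2.421e+09 = 1.215e-11 m³/m.

value=1.215e-11 m^3/m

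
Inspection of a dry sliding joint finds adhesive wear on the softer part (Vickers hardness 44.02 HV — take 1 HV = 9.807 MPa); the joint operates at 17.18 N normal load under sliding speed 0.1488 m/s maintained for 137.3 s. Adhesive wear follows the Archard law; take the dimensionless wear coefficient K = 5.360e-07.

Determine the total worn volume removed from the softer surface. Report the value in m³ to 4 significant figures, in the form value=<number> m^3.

value=4.358e-13 m^3

Each operation holds full float precision; intermediate values are printed rounded. Rounded once at the end: 4 significant figures.
Total distance L = v·t = 0.1488 m/s × 137.3 s = 20.43 m.
Hardness H = 44.02 HV × 9.807 MPa/HV = 431.7 MPa = 4.317e+08 Pa.
Expressed in SI base units: W = 17.18 N, H = 4.317e+08 Pa, K = 5.360e-07.
Worn volume V = K·W·L/H = 5.360e-07 · 17.18 · 20.43 / 4.317e+08 = 4.358e-13 m³.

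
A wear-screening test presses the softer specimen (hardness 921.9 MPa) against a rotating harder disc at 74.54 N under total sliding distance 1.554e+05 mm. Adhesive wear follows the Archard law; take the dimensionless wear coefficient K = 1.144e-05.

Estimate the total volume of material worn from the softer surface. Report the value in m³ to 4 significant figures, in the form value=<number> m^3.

value=1.437e-10 m^3

The intermediates are displayed rounded — all arithmetic carries exact precision. Rounded just once, at 4 significant digits.
Convert: Path length L = 1.554e+05 mm = 155.4 m.
Convert: Hardness H = 921.9 MPa = 9.219e+08 Pa.
Restated in SI base units: W = 74.54 N, H = 9.219e+08 Pa, K = 1.144e-05.
Apply Archard: V = K·W·L/H = 1.144e-05 · 74.54 · 155.4 / 9.219e+08 = 1.437e-10 m³.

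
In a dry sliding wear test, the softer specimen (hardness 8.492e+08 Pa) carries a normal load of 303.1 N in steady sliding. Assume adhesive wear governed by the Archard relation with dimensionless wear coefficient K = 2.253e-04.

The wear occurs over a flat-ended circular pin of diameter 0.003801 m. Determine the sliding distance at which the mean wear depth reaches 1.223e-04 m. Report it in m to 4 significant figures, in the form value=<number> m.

value=17.26 m

Intermediates are displayed rounded — all working math holds exact precision. Rounded once at the end to four significant digits.
Contact area A = π·d²/4 = π·(0.003801 m)²/4 = 1.135e-05 m².
In SI base units, W = 303.1 N, H = 8.492e+08 Pa, K = 2.253e-04.
At the depth limit, V_lim = h_lim·A = 1.223e-04 · 1.135e-05 = 1.388e-09 m³.
Inverting, life L = V_lim·H/(K·W) = 1.388e-09 · 8.492e+08 / (2.253e-04 · 303.1) = 17.26 m.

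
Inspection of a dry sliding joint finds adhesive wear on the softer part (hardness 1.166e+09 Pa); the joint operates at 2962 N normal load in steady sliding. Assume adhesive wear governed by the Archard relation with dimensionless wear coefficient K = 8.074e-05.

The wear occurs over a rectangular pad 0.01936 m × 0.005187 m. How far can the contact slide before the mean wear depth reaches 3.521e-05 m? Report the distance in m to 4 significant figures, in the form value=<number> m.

value=17.24 m

Intermediate values are displayed rounded — the computation carries full precision; a single final rounding: four significant figures.
Contact area A = 0.01936 m × 0.005187 m = 1.004e-04 m².
As SI base values: W = 2962 N, H = 1.166e+09 Pa, K = 8.074e-05.
Volume at the limit: V_lim = h_lim·A = 3.521e-05 · 1.004e-04 = 3.536e-09 m³.
Sliding life L = V_lim·H/(K·W) = 3.536e-09 · 1.166e+09 / (8.074e-05 · 2962) = 17.24 m.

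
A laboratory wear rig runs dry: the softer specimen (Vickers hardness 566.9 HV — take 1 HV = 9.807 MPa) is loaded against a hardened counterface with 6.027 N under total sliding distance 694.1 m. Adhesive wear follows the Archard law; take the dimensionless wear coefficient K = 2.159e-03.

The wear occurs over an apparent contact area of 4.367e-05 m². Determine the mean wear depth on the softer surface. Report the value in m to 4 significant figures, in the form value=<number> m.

value=3.720e-05 m

Intermediates appear rounded. The algebra keeps full float precision, and one final rounding, at 4 significant figures.
Convert: Hardness H = 566.9 HV × 9.807 MPa/HV = 5560 MPa = 5.560e+09 Pa.
Collected in SI base units: W = 6.027 N, H = 5.560e+09 Pa, K = 2.159e-03.
Archard relation: V = K·W·L/H = 2.159e-03 · 6.027 · 694.1 / 5.560e+09 = 1.625e-09 m³.
Wear depth h = V/A = 1.625e-09 / 4.367e-05 = 3.720e-05 m.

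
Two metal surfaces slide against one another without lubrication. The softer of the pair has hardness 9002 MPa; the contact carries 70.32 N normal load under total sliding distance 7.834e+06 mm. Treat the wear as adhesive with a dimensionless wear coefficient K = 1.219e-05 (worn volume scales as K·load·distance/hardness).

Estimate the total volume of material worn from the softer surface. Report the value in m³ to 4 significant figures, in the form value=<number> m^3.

Intermediates are shown rounded; all working math carries full float precision — a lone final rounding to four significant figures.
Distance covered L = 7.834e+06 mm = 7834 m.
Hardness H = 9002 MPa = 9.002e+09 Pa.
As SI base values: W = 70.32 N, H = 9.002e+09 Pa, K = 1.219e-05.
By Archard's law, V = K·W·L/H = 1.219e-05 · 70.32 · 7834 / 9.002e+09 = 7.460e-10 m³.

value=7.460e-10 m^3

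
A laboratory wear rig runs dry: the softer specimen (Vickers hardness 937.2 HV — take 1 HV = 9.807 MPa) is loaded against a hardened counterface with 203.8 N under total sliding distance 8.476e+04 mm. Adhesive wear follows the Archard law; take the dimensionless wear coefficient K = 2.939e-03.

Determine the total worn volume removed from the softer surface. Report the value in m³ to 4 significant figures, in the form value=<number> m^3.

All working math carries full precision. Quoted intermediates are rounded; a single final rounding to four significant digits.
Convert: Sliding distance L = 8.476e+04 mm = 84.76 m.
Convert: Hardness H = 937.2 HV × 9.807 MPa/HV = 9191 MPa = 9.191e+09 Pa.
Working in SI base units: W = 203.8 N, H = 9.191e+09 Pa, K = 2.939e-03.
Volume removed: V = K·W·L/H = 2.939e-03 · 203.8 · 84.76 / 9.191e+09 = 5.524e-09 m³.

value=5.524e-09 m^3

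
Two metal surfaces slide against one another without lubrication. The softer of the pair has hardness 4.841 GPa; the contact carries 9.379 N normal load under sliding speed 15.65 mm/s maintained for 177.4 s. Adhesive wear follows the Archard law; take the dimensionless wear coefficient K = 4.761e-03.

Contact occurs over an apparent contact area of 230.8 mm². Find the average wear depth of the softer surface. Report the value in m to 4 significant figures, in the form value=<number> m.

The intermediates are displayed rounded, and the algebra holds exact precision — one last rounding, at 4 significant figures.
Sliding speed v = 15.65 mm/s = 0.01565 m/s. Distance L = v·t = 0.01565 m/s × 177.4 s = 2.776 m.
Hardness H = 4.841 GPa = 4.841e+09 Pa.
Contact area A = 230.8 mm² = 2.308e-04 m².
Restated in SI base units: W = 9.379 N, H = 4.841e+09 Pa, K = 4.761e-03.
The Archard volume V = K·W·L/H = 4.761e-03 · 9.379 · 2.776 / 4.841e+09 = 2.561e-11 m³.
Average depth h = V/A = 2.561e-11 / 2.308e-04 = 1.110e-07 m.

value=1.110e-07 m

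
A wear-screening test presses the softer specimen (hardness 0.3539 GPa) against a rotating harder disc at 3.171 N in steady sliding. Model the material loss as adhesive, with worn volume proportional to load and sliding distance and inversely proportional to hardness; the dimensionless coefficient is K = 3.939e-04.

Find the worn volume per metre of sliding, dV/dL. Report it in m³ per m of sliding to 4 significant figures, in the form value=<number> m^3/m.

value=3.529e-12 m^3/m

Each operation carries exact precision. Intermediate values appear rounded; rounded once at the end to 4 significant figures.
Convert: Hardness H = 0.3539 GPa = 3.539e+08 Pa.
SI base units throughout: W = 3.171 N, H = 3.539e+08 Pa, K = 3.939e-04.
Volumetric rate dV/dL = K·W/H — distance-free: 3.939e-04 · 3.171 / 3.539e+08 = 3.529e-12 m³/m.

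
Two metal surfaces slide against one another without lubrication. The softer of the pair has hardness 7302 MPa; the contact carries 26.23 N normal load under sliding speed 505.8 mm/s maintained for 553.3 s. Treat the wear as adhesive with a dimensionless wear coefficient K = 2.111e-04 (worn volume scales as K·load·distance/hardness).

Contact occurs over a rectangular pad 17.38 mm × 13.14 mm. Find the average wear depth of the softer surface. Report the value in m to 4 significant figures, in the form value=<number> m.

All working math maintains exact precision, and intermediates are shown rounded — one last rounding, at 4 significant figures.
Convert: Sliding speed v = 505.8 mm/s = 0.5058 m/s. The distance L = v·t = 0.5058 m/s × 553.3 s = 279.9 m.
Convert: Hardness H = 7302 MPa = 7.302e+09 Pa.
Convert: Pad sides 17.38 mm × 13.14 mm = 0.01738 m × 0.01314 m. Contact area A = 0.01738 m × 0.01314 m = 2.284e-04 m².
Restated in SI base units: W = 26.23 N, H = 7.302e+09 Pa, K = 2.111e-04.
Volume removed: V = K·W·L/H = 2.111e-04 · 26.23 · 279.9 / 7.302e+09 = 2.122e-10 m³.
Mean wear depth h = V/A = 2.122e-10 / 2.284e-04 = 9.293e-07 m.

value=9.293e-07 m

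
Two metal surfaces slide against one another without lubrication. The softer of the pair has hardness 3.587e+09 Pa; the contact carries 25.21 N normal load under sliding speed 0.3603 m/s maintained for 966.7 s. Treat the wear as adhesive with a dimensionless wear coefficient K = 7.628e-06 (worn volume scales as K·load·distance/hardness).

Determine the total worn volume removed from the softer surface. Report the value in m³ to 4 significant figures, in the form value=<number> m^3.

All working math keeps exact precision — printed values are rounded — a lone final rounding: four significant figures.
Convert: The distance L = v·t = 0.3603 m/s × 966.7 s = 348.3 m.
Working in SI base units: W = 25.21 N, H = 3.587e+09 Pa, K = 7.628e-06.
Wear volume V = K·W·L/H = 7.628e-06 · 25.21 · 348.3 / 3.587e+09 = 1.867e-11 m³.

value=1.867e-11 m^3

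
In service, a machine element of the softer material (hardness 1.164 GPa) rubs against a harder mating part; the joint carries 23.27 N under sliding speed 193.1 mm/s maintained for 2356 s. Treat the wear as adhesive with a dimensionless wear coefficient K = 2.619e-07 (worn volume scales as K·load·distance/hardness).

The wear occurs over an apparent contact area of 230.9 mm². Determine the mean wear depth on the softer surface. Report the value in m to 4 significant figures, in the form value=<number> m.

Each operation runs at full precision — intermediates are printed rounded; a single final rounding, at 4 significant digits.
Sliding speed v = 193.1 mm/s = 0.1931 m/s. The distance L = v·t = 0.1931 m/s × 2356 s = 454.9 m.
Hardness H = 1.164 GPa = 1.164e+09 Pa.
Contact area A = 230.9 mm² = 2.309e-04 m².
In SI base units, W = 23.27 N, H = 1.164e+09 Pa, K = 2.619e-07.
Archard volume V = K·W·L/H = 2.619e-07 · 23.27 · 454.9 / 1.164e+09 = 2.382e-12 m³.
Wear depth h = V/A = 2.382e-12 / 2.309e-04 = 1.032e-08 m.

value=1.032e-08 m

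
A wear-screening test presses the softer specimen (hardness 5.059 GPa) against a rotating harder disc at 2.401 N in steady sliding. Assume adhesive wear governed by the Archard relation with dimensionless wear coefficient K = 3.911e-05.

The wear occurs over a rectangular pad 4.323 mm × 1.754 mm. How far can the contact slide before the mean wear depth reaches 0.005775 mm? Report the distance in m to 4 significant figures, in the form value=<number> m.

Every step keeps full float precision; displayed values are rounded — one last rounding to four significant digits.
Hardness H = 5.059 GPa = 5.059e+09 Pa.
Pad sides 4.323 mm × 1.754 mm = 0.004323 m × 0.001754 m. Contact area A = 0.004323 m × 0.001754 m = 7.583e-06 m².
Depth limit h_lim = 0.005775 mm = 5.775e-06 m.
Restated in SI base units: W = 2.401 N, H = 5.059e+09 Pa, K = 3.911e-05.
Volume at the limit: V_lim = h_lim·A = 5.775e-06 · 7.583e-06 = 4.379e-11 m³.
Thus life L = V_lim·H/(K·W) = 4.379e-11 · 5.059e+09 / (3.911e-05 · 2.401) = 2359 m.

value=2359 m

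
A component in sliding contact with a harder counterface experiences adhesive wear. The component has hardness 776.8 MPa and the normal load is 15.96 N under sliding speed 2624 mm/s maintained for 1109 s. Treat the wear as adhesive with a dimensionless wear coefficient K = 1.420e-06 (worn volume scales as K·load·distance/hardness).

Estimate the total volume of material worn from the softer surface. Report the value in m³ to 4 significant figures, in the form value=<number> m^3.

The intermediates are displayed rounded. Every step runs at exact precision. Rounded once at the end, at four significant digits.
Convert: Sliding speed v = 2624 mm/s = 2.624 m/s. Distance covered L = v·t = 2.624 m/s × 1109 s = 2910 m.
Convert: Hardness H = 776.8 MPa = 7.768e+08 Pa.
Collected in SI base units: W = 15.96 N, H = 7.768e+08 Pa, K = 1.420e-06.
Apply Archard: V = K·W·L/H = 1.420e-06 · 15.96 · 2910 / 7.768e+08 = 8.490e-11 m³.

value=8.490e-11 m^3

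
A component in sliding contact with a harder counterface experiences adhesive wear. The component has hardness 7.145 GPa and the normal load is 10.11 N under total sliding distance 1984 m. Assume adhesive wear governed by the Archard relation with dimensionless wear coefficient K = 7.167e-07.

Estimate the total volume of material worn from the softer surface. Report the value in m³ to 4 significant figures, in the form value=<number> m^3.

Intermediates are shown rounded, and every step runs at exact precision; a lone final rounding to four significant figures.
Hardness H = 7.145 GPa = 7.145e+09 Pa.
In SI base units: W = 10.11 N, H = 7.145e+09 Pa, K = 7.167e-07.
Worn volume V = K·W·L/H = 7.167e-07 · 10.11 · 1984 / 7.145e+09 = 2.012e-12 m³.

value=2.012e-12 m^3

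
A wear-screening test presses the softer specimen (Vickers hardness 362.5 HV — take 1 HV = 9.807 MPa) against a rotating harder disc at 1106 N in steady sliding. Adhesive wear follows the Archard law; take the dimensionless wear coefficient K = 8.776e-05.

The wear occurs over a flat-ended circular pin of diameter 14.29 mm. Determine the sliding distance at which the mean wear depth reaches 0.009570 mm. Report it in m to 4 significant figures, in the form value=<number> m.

The intermediates are printed rounded. The computation holds full precision; rounded once at the end to 4 significant digits.
Convert: Hardness H = 362.5 HV × 9.807 MPa/HV = 3555 MPa = 3.555e+09 Pa.
Convert: Pin diameter d = 14.29 mm = 0.01429 m. Contact area A = π·d²/4 = π·(0.01429 m)²/4 = 1.604e-04 m².
Convert: Depth limit h_lim = 0.009570 mm = 9.570e-06 m.
Collected in SI base units: W = 1106 N, H = 3.555e+09 Pa, K = 8.776e-05.
Allowed volume V_lim = h_lim·A = 9.570e-06 · 1.604e-04 = 1.535e-09 m³.
Inverting, life L = V_lim·H/(K·W) = 1.535e-09 · 3.555e+09 / (8.776e-05 · 1106) = 56.22 m.

value=56.22 m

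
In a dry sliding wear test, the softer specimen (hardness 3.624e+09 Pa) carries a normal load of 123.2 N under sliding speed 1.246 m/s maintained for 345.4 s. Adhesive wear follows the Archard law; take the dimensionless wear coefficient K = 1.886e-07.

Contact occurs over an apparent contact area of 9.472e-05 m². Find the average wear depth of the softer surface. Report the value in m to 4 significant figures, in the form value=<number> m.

value=2.913e-08 m

The algebra maintains full float precision; intermediate values are displayed rounded. Rounded just once: four significant digits.
Distance L = v·t = 1.246 m/s × 345.4 s = 430.4 m.
Working in SI base units: W = 123.2 N, H = 3.624e+09 Pa, K = 1.886e-07.
Archard volume V = K·W·L/H = 1.886e-07 · 123.2 · 430.4 / 3.624e+09 = 2.759e-12 m³.
Mean depth h = V/A = 2.759e-12 / 9.472e-05 = 2.913e-08 m.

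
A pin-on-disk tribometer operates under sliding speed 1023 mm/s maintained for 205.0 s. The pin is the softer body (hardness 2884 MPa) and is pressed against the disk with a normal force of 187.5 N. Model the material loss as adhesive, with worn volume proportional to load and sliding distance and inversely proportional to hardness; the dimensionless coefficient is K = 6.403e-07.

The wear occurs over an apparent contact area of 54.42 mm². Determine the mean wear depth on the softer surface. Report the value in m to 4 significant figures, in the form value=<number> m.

value=1.604e-07 m

Intermediate values are shown rounded. The algebra maintains full precision; one last rounding: four significant digits.
Sliding speed v = 1023 mm/s = 1.023 m/s. The distance L = v·t = 1.023 m/s × 205.0 s = 209.7 m.
Hardness H = 2884 MPa = 2.884e+09 Pa.
Contact area A = 54.42 mm² = 5.442e-05 m².
In SI base units: W = 187.5 N, H = 2.884e+09 Pa, K = 6.403e-07.
Wear volume V = K·W·L/H = 6.403e-07 · 187.5 · 209.7 / 2.884e+09 = 8.730e-12 m³.
Depth h = V/A = 8.730e-12 / 5.442e-05 = 1.604e-07 m.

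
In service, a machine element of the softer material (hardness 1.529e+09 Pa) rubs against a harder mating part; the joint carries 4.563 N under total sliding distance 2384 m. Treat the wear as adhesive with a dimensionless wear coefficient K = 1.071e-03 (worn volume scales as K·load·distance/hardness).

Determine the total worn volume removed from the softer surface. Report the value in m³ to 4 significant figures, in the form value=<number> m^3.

value=7.620e-09 m^3

Each operation maintains exact precision, and displayed values are rounded. Rounded once at the end to four significant figures.
In SI base units, W = 4.563 N, H = 1.529e+09 Pa, K = 1.071e-03.
By Archard's law, V = K·W·L/H = 1.071e-03 · 4.563 · 2384 / 1.529e+09 = 7.620e-09 m³.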